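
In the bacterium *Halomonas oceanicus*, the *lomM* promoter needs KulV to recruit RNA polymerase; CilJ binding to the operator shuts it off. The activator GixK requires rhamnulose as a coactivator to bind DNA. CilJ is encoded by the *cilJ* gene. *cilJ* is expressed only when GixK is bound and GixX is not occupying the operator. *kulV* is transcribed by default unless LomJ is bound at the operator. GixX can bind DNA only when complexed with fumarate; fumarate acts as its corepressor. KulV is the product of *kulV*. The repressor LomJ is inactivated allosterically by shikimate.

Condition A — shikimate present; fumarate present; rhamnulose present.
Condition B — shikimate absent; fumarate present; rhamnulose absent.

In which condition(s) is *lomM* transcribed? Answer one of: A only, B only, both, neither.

Condition A:
Shikimate is present, so LomJ is inactive.
With no repressor bound, *kulV* is transcribed.
So KulV is produced and active.
Fumarate is present, so GixX is active.
Rhamnulose is present, so GixK is active.
With repressor GixX bound, *cilJ* is not transcribed.
So CilJ is not produced.
No repressor is bound and KulV is active, so *lomM* is transcribed.
→ *lomM* is ON in A.
Condition B:
Shikimate is absent, so LomJ is active.
With repressor LomJ bound, *kulV* is not transcribed.
So KulV is not produced.
Fumarate is present, so GixX is active.
Rhamnulose is absent, so GixK is inactive.
With repressor GixX bound, *cilJ* is not transcribed.
So CilJ is not produced.
Required activator KulV is absent, so *lomM* is not transcribed.
→ *lomM* is OFF in B.

A only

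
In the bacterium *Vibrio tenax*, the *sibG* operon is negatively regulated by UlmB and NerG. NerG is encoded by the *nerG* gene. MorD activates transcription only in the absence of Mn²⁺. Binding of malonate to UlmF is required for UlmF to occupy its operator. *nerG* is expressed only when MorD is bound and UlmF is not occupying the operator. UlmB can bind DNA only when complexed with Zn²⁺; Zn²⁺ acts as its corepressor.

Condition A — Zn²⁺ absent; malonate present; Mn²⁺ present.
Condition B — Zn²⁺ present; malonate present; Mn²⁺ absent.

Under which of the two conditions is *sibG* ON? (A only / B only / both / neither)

A only

Condition A:
Zn²⁺ is absent, so UlmB is inactive.
Malonate is present, so UlmF is active.
Mn²⁺ is present, so MorD is inactive.
With repressor UlmF bound, *nerG* is not transcribed.
So NerG is not produced.
With no repressor bound, *sibG* is transcribed.
→ *sibG* is ON in A.
Condition B:
Zn²⁺ is present, so UlmB is active.
Malonate is present, so UlmF is active.
Mn²⁺ is absent, so MorD is active.
With repressor UlmF bound, *nerG* is not transcribed.
So NerG is not produced.
With repressor UlmB bound, *sibG* is not transcribed.
→ *sibG* is OFF in B.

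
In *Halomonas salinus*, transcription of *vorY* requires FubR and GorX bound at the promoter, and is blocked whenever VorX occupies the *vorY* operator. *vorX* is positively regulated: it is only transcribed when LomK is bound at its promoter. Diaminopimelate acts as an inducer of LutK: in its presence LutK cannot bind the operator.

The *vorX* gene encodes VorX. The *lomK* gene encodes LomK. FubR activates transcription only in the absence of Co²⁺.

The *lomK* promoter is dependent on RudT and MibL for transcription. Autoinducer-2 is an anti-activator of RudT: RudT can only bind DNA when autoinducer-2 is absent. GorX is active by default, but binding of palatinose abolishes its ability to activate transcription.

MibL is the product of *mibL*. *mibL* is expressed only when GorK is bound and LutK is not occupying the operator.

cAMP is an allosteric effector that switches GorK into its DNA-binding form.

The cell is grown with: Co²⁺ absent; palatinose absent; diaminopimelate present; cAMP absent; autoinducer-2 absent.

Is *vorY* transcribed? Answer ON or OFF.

Co²⁺ is absent, so FubR is active.
Autoinducer-2 is absent, so RudT is active.
cAMP is absent, so GorK is inactive.
Diaminopimelate is present, so LutK is inactive.
Required activator GorK is absent, so *mibL* is not transcribed.
So MibL is not produced.
Required activator MibL is absent, so *lomK* is not transcribed.
So LomK is not produced.
Required activator LomK is absent, so *vorX* is not transcribed.
So VorX is not produced.
Palatinose is absent, so GorX is active.
No repressor is bound and FubR and GorX are active, so *vorY* is transcribed.

ON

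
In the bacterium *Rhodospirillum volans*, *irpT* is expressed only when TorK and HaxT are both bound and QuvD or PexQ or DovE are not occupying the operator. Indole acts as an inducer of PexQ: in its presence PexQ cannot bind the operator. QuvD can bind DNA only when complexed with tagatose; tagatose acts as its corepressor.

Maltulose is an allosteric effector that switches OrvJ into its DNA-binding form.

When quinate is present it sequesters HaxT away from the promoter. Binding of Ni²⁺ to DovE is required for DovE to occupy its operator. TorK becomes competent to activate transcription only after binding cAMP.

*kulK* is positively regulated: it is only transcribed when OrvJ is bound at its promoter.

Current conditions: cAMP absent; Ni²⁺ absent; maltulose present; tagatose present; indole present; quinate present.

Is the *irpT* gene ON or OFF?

cAMP is absent, so TorK is inactive.
Tagatose is present, so QuvD is active.
Quinate is present, so HaxT is inactive.
Indole is present, so PexQ is inactive.
Ni²⁺ is absent, so DovE is inactive.
With repressor QuvD bound, *irpT* is not transcribed.

OFF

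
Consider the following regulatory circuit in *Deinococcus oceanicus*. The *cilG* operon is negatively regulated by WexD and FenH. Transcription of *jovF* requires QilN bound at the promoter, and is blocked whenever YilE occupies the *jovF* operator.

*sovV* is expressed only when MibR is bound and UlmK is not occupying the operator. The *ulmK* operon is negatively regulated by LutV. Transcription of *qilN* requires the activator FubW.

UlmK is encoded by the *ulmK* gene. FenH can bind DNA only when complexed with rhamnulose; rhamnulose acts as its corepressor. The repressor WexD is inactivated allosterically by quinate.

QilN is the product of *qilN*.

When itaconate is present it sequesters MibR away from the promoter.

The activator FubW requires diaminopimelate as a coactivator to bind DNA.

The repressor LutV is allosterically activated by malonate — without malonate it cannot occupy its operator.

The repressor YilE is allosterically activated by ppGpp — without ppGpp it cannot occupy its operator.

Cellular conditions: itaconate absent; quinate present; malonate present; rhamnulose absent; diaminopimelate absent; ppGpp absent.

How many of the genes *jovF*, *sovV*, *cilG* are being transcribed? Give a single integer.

ppGpp is absent, so YilE is inactive.
Diaminopimelate is absent, so FubW is inactive.
Required activator FubW is absent, so *qilN* is not transcribed.
So QilN is not produced.
Required activator QilN is absent, so *jovF* is not transcribed.
→ *jovF* is OFF.
Malonate is present, so LutV is active.
With repressor LutV bound, *ulmK* is not transcribed.
So UlmK is not produced.
Itaconate is absent, so MibR is active.
No repressor is bound and MibR is active, so *sovV* is transcribed.
→ *sovV* is ON.
Quinate is present, so WexD is inactive.
Rhamnulose is absent, so FenH is inactive.
With no repressor bound, *cilG* is transcribed.
→ *cilG* is ON.
2 of the 3 genes are transcribed.

2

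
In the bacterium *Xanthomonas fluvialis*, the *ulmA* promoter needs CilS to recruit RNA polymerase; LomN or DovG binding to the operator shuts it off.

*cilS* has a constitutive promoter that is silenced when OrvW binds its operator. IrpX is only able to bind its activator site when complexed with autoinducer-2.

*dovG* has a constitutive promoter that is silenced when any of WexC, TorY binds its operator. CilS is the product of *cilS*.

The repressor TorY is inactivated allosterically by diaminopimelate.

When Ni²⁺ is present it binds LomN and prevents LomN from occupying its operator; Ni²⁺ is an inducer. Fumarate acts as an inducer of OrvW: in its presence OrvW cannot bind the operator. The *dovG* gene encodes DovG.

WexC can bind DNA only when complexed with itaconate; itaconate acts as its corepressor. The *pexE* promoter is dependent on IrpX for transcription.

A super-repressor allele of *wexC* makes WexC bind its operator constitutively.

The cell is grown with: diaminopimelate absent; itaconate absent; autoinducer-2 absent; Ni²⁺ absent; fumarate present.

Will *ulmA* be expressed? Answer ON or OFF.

Ni²⁺ is absent, so LomN is active.
Fumarate is present, so OrvW is inactive.
With no repressor bound, *cilS* is transcribed.
So CilS is produced and active.
WexC is constitutively active in this strain.
Diaminopimelate is absent, so TorY is active.
With repressor WexC bound, *dovG* is not transcribed.
So DovG is not produced.
With repressor LomN bound, *ulmA* is not transcribed.

OFF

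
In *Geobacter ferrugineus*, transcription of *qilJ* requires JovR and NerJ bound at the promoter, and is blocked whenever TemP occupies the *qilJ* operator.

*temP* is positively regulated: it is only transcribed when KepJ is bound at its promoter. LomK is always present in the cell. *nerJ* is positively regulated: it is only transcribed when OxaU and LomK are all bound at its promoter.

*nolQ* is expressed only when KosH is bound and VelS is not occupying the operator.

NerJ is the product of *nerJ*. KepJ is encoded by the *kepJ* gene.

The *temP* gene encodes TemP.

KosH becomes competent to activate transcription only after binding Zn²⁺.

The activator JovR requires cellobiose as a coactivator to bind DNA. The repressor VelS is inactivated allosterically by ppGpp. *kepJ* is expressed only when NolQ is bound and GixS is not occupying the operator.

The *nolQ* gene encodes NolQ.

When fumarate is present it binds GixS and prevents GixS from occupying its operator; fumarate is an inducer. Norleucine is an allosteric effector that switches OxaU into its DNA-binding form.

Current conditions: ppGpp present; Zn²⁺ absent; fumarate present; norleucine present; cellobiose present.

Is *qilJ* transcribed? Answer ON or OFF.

Zn²⁺ is absent, so KosH is inactive.
ppGpp is present, so VelS is inactive.
Required activator KosH is absent, so *nolQ* is not transcribed.
So NolQ is not produced.
Fumarate is present, so GixS is inactive.
Required activator NolQ is absent, so *kepJ* is not transcribed.
So KepJ is not produced.
Required activator KepJ is absent, so *temP* is not transcribed.
So TemP is not produced.
Cellobiose is present, so JovR is active.
Norleucine is present, so OxaU is active.
LomK is produced constitutively and is active.
No repressor is bound and OxaU and LomK are active, so *nerJ* is transcribed.
So NerJ is produced and active.
No repressor is bound and JovR and NerJ are active, so *qilJ* is transcribed.

ON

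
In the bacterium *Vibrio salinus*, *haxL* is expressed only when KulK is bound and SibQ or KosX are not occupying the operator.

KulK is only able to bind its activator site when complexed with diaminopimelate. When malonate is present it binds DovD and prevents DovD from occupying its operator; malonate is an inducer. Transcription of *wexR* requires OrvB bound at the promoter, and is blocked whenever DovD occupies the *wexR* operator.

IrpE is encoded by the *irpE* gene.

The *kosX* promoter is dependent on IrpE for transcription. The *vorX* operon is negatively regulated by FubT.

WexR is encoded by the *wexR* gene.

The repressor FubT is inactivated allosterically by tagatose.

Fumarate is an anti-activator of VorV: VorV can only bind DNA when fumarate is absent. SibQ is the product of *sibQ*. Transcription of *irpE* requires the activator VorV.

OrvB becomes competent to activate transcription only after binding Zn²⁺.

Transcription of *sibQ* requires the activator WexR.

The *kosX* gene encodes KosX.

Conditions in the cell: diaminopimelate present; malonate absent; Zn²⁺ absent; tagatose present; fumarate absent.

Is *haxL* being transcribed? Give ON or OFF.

OFF

Malonate is absent, so DovD is active.
Zn²⁺ is absent, so OrvB is inactive.
With repressor DovD bound, *wexR* is not transcribed.
So WexR is not produced.
Required activator WexR is absent, so *sibQ* is not transcribed.
So SibQ is not produced.
Fumarate is absent, so VorV is active.
No repressor is bound and VorV is active, so *irpE* is transcribed.
So IrpE is produced and active.
No repressor is bound and IrpE is active, so *kosX* is transcribed.
So KosX is produced and active.
Diaminopimelate is present, so KulK is active.
With repressor KosX bound, *haxL* is not transcribed.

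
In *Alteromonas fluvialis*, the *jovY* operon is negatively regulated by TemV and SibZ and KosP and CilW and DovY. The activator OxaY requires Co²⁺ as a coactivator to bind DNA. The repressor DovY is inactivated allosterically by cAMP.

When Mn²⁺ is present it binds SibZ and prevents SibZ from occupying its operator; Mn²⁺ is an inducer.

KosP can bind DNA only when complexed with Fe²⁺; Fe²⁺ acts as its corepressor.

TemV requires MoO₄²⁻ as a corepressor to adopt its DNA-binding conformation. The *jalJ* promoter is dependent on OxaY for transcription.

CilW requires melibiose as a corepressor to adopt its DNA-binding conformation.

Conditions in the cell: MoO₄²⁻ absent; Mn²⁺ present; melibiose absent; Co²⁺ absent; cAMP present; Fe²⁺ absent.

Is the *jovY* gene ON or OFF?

ON

MoO₄²⁻ is absent, so TemV is inactive.
Mn²⁺ is present, so SibZ is inactive.
Fe²⁺ is absent, so KosP is inactive.
Melibiose is absent, so CilW is inactive.
cAMP is present, so DovY is inactive.
With no repressor bound, *jovY* is transcribed.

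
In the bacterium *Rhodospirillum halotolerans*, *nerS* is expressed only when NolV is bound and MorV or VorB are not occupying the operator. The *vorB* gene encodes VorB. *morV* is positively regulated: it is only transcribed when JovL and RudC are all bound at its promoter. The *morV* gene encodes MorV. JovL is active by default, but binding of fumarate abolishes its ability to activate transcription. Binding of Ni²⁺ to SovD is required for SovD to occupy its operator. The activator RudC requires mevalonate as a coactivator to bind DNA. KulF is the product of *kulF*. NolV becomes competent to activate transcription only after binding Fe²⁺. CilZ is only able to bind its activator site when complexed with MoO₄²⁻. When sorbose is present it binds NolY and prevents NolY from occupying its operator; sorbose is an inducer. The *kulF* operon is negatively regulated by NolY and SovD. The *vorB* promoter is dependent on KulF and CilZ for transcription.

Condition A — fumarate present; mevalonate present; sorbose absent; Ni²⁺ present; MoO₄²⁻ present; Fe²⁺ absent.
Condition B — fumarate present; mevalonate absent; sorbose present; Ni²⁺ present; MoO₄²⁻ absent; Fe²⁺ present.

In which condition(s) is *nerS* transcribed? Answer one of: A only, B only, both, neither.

B only

Condition A:
Fumarate is present, so JovL is inactive.
Mevalonate is present, so RudC is active.
Required activator JovL is absent, so *morV* is not transcribed.
So MorV is not produced.
Sorbose is absent, so NolY is active.
Ni²⁺ is present, so SovD is active.
With repressor NolY bound, *kulF* is not transcribed.
So KulF is not produced.
MoO₄²⁻ is present, so CilZ is active.
Required activator KulF is absent, so *vorB* is not transcribed.
So VorB is not produced.
Fe²⁺ is absent, so NolV is inactive.
Required activator NolV is absent, so *nerS* is not transcribed.
→ *nerS* is OFF in A.
Condition B:
Fumarate is present, so JovL is inactive.
Mevalonate is absent, so RudC is inactive.
Required activator JovL is absent, so *morV* is not transcribed.
So MorV is not produced.
Sorbose is present, so NolY is inactive.
Ni²⁺ is present, so SovD is active.
With repressor SovD bound, *kulF* is not transcribed.
So KulF is not produced.
MoO₄²⁻ is absent, so CilZ is inactive.
Required activator KulF is absent, so *vorB* is not transcribed.
So VorB is not produced.
Fe²⁺ is present, so NolV is active.
No repressor is bound and NolV is active, so *nerS* is transcribed.
→ *nerS* is ON in B.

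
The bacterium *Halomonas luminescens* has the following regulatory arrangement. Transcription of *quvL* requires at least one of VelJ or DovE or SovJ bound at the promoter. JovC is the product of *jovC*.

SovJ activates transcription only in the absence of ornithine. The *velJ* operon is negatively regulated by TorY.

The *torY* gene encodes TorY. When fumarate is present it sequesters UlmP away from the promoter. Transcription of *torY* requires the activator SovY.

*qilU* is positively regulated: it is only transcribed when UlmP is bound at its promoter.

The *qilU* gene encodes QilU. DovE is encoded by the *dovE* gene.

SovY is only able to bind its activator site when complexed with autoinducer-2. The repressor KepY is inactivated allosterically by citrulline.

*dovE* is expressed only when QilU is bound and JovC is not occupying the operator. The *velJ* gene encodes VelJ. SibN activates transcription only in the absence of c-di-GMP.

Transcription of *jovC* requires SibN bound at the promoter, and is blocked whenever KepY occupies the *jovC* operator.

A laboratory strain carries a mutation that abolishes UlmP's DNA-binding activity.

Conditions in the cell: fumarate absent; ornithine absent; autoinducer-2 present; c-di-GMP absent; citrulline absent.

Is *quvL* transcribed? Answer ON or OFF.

ON

Autoinducer-2 is present, so SovY is active.
No repressor is bound and SovY is active, so *torY* is transcribed.
So TorY is produced and active.
With repressor TorY bound, *velJ* is not transcribed.
So VelJ is not produced.
c-di-GMP is absent, so SibN is active.
Citrulline is absent, so KepY is active.
With repressor KepY bound, *jovC* is not transcribed.
So JovC is not produced.
UlmP is non-functional in this strain, so it has no effect.
Required activator UlmP is absent, so *qilU* is not transcribed.
So QilU is not produced.
Required activator QilU is absent, so *dovE* is not transcribed.
So DovE is not produced.
Ornithine is absent, so SovJ is active.
Activator SovJ is present, so *quvL* is transcribed.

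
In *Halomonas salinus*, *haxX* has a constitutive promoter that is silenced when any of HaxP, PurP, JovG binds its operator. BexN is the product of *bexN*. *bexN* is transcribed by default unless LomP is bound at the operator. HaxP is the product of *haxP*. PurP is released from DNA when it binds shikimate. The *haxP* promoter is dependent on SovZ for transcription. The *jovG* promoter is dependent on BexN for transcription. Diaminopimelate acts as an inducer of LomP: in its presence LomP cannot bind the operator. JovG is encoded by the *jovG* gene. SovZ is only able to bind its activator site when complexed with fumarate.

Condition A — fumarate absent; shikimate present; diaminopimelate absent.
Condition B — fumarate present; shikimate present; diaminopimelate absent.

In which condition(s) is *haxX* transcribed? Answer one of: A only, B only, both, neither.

A only

Condition A:
Fumarate is absent, so SovZ is inactive.
Required activator SovZ is absent, so *haxP* is not transcribed.
So HaxP is not produced.
Shikimate is present, so PurP is inactive.
Diaminopimelate is absent, so LomP is active.
With repressor LomP bound, *bexN* is not transcribed.
So BexN is not produced.
Required activator BexN is absent, so *jovG* is not transcribed.
So JovG is not produced.
With no repressor bound, *haxX* is transcribed.
→ *haxX* is ON in A.
Condition B:
Fumarate is present, so SovZ is active.
No repressor is bound and SovZ is active, so *haxP* is transcribed.
So HaxP is produced and active.
Shikimate is present, so PurP is inactive.
Diaminopimelate is absent, so LomP is active.
With repressor LomP bound, *bexN* is not transcribed.
So BexN is not produced.
Required activator BexN is absent, so *jovG* is not transcribed.
So JovG is not produced.
With repressor HaxP bound, *haxX* is not transcribed.
→ *haxX* is OFF in B.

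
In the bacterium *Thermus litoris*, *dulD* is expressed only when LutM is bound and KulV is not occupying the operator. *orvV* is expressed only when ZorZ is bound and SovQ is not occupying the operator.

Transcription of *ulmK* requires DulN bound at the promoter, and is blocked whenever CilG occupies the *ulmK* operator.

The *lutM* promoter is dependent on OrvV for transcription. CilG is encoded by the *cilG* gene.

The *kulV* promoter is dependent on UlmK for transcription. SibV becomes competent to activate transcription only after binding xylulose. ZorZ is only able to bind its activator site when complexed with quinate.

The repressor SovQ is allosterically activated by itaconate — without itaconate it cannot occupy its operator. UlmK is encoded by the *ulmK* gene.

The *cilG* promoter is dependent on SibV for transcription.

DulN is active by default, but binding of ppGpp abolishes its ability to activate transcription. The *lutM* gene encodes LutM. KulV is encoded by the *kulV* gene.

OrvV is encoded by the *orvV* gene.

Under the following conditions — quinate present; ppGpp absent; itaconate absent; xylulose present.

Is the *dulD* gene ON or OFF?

ppGpp is absent, so DulN is active.
Xylulose is present, so SibV is active.
No repressor is bound and SibV is active, so *cilG* is transcribed.
So CilG is produced and active.
With repressor CilG bound, *ulmK* is not transcribed.
So UlmK is not produced.
Required activator UlmK is absent, so *kulV* is not transcribed.
So KulV is not produced.
Itaconate is absent, so SovQ is inactive.
Quinate is present, so ZorZ is active.
No repressor is bound and ZorZ is active, so *orvV* is transcribed.
So OrvV is produced and active.
No repressor is bound and OrvV is active, so *lutM* is transcribed.
So LutM is produced and active.
No repressor is bound and LutM is active, so *dulD* is transcribed.

ON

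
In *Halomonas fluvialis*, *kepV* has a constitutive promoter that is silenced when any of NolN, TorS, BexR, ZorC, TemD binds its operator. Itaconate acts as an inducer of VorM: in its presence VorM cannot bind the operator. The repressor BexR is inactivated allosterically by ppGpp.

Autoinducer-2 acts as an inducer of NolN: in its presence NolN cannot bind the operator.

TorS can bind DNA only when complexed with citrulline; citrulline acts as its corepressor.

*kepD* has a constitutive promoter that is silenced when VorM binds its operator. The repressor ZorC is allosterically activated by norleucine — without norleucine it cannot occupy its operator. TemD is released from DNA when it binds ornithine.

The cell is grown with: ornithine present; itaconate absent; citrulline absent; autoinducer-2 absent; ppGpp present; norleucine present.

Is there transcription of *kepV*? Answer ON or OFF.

OFF

Autoinducer-2 is absent, so NolN is active.
Citrulline is absent, so TorS is inactive.
ppGpp is present, so BexR is inactive.
Norleucine is present, so ZorC is active.
Ornithine is present, so TemD is inactive.
With repressor NolN bound, *kepV* is not transcribed.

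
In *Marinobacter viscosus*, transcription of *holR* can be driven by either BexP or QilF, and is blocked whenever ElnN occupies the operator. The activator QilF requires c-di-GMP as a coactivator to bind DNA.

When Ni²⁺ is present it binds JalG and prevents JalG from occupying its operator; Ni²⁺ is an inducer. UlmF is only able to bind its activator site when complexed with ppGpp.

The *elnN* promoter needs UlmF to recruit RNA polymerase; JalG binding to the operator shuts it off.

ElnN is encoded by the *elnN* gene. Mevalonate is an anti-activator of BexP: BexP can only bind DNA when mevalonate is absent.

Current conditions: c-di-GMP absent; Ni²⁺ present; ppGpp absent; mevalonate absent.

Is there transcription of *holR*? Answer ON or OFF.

Mevalonate is absent, so BexP is active.
Ni²⁺ is present, so JalG is inactive.
ppGpp is absent, so UlmF is inactive.
Required activator UlmF is absent, so *elnN* is not transcribed.
So ElnN is not produced.
c-di-GMP is absent, so QilF is inactive.
Activator BexP is present, so *holR* is transcribed.

ON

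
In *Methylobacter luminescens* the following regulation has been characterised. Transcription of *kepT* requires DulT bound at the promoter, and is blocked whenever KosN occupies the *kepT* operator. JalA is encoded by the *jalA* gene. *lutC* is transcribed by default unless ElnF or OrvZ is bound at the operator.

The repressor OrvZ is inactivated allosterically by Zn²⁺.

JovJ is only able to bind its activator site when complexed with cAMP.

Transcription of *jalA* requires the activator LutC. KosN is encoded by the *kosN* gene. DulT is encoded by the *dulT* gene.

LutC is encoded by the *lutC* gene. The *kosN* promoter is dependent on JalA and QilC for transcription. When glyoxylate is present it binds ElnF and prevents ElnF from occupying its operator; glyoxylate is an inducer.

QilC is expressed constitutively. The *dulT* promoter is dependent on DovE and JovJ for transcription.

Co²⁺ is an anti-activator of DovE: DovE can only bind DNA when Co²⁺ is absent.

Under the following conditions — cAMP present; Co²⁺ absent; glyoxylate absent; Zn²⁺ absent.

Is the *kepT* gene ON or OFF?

Glyoxylate is absent, so ElnF is active.
Zn²⁺ is absent, so OrvZ is active.
With repressor ElnF bound, *lutC* is not transcribed.
So LutC is not produced.
Required activator LutC is absent, so *jalA* is not transcribed.
So JalA is not produced.
QilC is produced constitutively and is active.
Required activator JalA is absent, so *kosN* is not transcribed.
So KosN is not produced.
Co²⁺ is absent, so DovE is active.
cAMP is present, so JovJ is active.
No repressor is bound and DovE and JovJ are active, so *dulT* is transcribed.
So DulT is produced and active.
No repressor is bound and DulT is active, so *kepT* is transcribed.

ON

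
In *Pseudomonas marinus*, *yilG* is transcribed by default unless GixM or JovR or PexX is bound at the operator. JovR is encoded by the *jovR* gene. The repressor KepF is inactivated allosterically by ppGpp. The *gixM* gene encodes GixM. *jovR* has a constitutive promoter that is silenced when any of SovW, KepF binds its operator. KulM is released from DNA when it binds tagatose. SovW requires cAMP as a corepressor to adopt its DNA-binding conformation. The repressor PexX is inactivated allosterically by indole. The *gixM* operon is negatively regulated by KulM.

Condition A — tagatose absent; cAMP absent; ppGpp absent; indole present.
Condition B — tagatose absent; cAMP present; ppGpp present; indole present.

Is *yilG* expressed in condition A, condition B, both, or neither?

both

Condition A:
Tagatose is absent, so KulM is active.
With repressor KulM bound, *gixM* is not transcribed.
So GixM is not produced.
cAMP is absent, so SovW is inactive.
ppGpp is absent, so KepF is active.
With repressor KepF bound, *jovR* is not transcribed.
So JovR is not produced.
Indole is present, so PexX is inactive.
With no repressor bound, *yilG* is transcribed.
→ *yilG* is ON in A.
Condition B:
Tagatose is absent, so KulM is active.
With repressor KulM bound, *gixM* is not transcribed.
So GixM is not produced.
cAMP is present, so SovW is active.
ppGpp is present, so KepF is inactive.
With repressor SovW bound, *jovR* is not transcribed.
So JovR is not produced.
Indole is present, so PexX is inactive.
With no repressor bound, *yilG* is transcribed.
→ *yilG* is ON in B.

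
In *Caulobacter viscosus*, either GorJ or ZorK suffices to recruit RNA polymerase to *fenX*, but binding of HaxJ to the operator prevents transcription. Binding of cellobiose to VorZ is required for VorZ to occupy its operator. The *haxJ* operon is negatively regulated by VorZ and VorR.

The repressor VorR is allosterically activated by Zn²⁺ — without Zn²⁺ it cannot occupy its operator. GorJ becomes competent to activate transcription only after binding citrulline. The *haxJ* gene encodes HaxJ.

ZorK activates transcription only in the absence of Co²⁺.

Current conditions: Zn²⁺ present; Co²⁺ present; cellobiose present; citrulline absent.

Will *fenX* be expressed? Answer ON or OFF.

OFF

Citrulline is absent, so GorJ is inactive.
Co²⁺ is present, so ZorK is inactive.
Cellobiose is present, so VorZ is active.
Zn²⁺ is present, so VorR is active.
With repressor VorZ bound, *haxJ* is not transcribed.
So HaxJ is not produced.
No activator is available at the *fenX* promoter, so *fenX* is not transcribed.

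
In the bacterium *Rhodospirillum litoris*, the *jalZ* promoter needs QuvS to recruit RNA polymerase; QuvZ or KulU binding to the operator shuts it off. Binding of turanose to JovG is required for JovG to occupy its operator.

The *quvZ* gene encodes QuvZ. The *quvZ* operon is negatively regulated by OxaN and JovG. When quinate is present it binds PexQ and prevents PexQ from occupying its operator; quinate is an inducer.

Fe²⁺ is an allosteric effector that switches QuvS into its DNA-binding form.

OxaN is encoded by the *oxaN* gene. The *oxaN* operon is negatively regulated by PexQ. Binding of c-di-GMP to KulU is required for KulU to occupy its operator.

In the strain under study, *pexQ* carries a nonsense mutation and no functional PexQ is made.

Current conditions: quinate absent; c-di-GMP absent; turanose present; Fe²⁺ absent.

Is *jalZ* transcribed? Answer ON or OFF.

OFF

Fe²⁺ is absent, so QuvS is inactive.
PexQ is non-functional in this strain, so it has no effect.
With no repressor bound, *oxaN* is transcribed.
So OxaN is produced and active.
Turanose is present, so JovG is active.
With repressor OxaN bound, *quvZ* is not transcribed.
So QuvZ is not produced.
c-di-GMP is absent, so KulU is inactive.
Required activator QuvS is absent, so *jalZ* is not transcribed.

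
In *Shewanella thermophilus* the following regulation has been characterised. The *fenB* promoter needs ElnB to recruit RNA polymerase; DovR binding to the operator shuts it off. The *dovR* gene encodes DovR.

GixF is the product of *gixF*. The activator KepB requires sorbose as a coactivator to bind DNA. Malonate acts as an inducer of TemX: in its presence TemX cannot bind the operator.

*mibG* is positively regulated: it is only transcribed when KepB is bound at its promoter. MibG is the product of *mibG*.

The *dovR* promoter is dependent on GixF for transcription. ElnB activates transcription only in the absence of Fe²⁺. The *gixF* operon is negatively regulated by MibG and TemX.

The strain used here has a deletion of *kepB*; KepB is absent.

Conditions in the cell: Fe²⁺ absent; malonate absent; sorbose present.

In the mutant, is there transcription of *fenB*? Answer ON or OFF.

Fe²⁺ is absent, so ElnB is active.
KepB is non-functional in this strain, so it has no effect.
Required activator KepB is absent, so *mibG* is not transcribed.
So MibG is not produced.
Malonate is absent, so TemX is active.
With repressor TemX bound, *gixF* is not transcribed.
So GixF is not produced.
Required activator GixF is absent, so *dovR* is not transcribed.
So DovR is not produced.
No repressor is bound and ElnB is active, so *fenB* is transcribed.

ON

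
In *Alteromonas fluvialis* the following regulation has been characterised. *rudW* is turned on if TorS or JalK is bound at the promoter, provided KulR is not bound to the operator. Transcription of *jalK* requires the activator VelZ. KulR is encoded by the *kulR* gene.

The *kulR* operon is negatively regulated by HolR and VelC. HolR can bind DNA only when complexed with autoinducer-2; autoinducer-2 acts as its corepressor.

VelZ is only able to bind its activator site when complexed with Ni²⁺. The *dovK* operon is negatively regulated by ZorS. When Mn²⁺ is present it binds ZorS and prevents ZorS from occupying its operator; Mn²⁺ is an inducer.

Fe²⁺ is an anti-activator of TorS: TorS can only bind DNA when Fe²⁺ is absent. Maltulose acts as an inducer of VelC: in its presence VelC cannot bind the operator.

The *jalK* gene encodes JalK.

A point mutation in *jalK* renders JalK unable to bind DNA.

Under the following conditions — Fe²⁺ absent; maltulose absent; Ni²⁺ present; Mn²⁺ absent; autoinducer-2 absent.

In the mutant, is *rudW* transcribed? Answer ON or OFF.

Fe²⁺ is absent, so TorS is active.
Autoinducer-2 is absent, so HolR is inactive.
Maltulose is absent, so VelC is active.
With repressor VelC bound, *kulR* is not transcribed.
So KulR is not produced.
JalK is non-functional in this strain, so it has no effect.
Activator TorS is present, so *rudW* is transcribed.

ON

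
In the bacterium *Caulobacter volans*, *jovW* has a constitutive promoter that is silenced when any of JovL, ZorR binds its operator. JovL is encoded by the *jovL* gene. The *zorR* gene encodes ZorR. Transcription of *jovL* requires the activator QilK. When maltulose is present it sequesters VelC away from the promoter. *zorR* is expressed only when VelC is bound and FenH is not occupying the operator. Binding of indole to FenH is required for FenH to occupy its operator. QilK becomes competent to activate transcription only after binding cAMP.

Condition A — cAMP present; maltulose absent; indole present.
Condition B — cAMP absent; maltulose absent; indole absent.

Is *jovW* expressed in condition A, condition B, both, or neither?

Condition A:
cAMP is present, so QilK is active.
No repressor is bound and QilK is active, so *jovL* is transcribed.
So JovL is produced and active.
Maltulose is absent, so VelC is active.
Indole is present, so FenH is active.
With repressor FenH bound, *zorR* is not transcribed.
So ZorR is not produced.
With repressor JovL bound, *jovW* is not transcribed.
→ *jovW* is OFF in A.
Condition B:
cAMP is absent, so QilK is inactive.
Required activator QilK is absent, so *jovL* is not transcribed.
So JovL is not produced.
Maltulose is absent, so VelC is active.
Indole is absent, so FenH is inactive.
No repressor is bound and VelC is active, so *zorR* is transcribed.
So ZorR is produced and active.
With repressor ZorR bound, *jovW* is not transcribed.
→ *jovW* is OFF in B.

neither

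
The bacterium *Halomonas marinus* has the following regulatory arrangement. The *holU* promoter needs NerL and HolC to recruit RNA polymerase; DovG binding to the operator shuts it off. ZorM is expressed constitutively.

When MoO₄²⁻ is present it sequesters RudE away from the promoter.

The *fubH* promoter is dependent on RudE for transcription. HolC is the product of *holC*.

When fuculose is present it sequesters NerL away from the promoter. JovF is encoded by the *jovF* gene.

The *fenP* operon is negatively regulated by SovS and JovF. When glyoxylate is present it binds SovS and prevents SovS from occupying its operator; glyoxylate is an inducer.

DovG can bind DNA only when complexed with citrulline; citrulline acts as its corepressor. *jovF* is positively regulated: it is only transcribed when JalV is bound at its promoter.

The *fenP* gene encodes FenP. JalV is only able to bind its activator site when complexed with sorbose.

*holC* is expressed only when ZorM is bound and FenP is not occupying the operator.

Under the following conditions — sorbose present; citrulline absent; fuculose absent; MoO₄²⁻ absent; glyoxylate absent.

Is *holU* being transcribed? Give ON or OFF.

Fuculose is absent, so NerL is active.
Glyoxylate is absent, so SovS is active.
Sorbose is present, so JalV is active.
No repressor is bound and JalV is active, so *jovF* is transcribed.
So JovF is produced and active.
With repressor SovS bound, *fenP* is not transcribed.
So FenP is not produced.
ZorM is produced constitutively and is active.
No repressor is bound and ZorM is active, so *holC* is transcribed.
So HolC is produced and active.
Citrulline is absent, so DovG is inactive.
No repressor is bound and NerL and HolC are active, so *holU* is transcribed.

ON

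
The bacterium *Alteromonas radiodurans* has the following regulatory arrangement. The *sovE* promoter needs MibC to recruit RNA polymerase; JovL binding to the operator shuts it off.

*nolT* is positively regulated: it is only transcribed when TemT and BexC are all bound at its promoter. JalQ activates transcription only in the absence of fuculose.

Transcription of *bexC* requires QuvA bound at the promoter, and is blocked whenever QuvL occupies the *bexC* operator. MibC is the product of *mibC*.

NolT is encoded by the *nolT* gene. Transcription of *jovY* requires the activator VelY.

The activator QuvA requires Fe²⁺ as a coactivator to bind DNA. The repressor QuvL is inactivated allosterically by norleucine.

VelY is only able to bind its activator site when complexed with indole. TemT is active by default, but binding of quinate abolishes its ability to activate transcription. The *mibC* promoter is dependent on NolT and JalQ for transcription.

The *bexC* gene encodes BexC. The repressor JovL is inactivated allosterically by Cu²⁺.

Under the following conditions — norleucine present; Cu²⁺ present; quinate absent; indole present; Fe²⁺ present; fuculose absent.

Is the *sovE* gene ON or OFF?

Quinate is absent, so TemT is active.
Fe²⁺ is present, so QuvA is active.
Norleucine is present, so QuvL is inactive.
No repressor is bound and QuvA is active, so *bexC* is transcribed.
So BexC is produced and active.
No repressor is bound and TemT and BexC are active, so *nolT* is transcribed.
So NolT is produced and active.
Fuculose is absent, so JalQ is active.
No repressor is bound and NolT and JalQ are active, so *mibC* is transcribed.
So MibC is produced and active.
Cu²⁺ is present, so JovL is inactive.
No repressor is bound and MibC is active, so *sovE* is transcribed.

ON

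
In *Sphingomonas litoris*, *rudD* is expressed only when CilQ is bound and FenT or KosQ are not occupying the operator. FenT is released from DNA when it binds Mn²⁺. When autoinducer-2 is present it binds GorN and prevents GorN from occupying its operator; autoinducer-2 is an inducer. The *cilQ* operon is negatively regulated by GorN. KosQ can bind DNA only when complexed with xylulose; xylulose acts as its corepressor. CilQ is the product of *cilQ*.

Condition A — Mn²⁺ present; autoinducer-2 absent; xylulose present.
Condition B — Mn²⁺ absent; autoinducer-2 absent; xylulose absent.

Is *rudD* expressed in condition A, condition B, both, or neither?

Condition A:
Mn²⁺ is present, so FenT is inactive.
Autoinducer-2 is absent, so GorN is active.
With repressor GorN bound, *cilQ* is not transcribed.
So CilQ is not produced.
Xylulose is present, so KosQ is active.
With repressor KosQ bound, *rudD* is not transcribed.
→ *rudD* is OFF in A.
Condition B:
Mn²⁺ is absent, so FenT is active.
Autoinducer-2 is absent, so GorN is active.
With repressor GorN bound, *cilQ* is not transcribed.
So CilQ is not produced.
Xylulose is absent, so KosQ is inactive.
With repressor FenT bound, *rudD* is not transcribed.
→ *rudD* is OFF in B.

neither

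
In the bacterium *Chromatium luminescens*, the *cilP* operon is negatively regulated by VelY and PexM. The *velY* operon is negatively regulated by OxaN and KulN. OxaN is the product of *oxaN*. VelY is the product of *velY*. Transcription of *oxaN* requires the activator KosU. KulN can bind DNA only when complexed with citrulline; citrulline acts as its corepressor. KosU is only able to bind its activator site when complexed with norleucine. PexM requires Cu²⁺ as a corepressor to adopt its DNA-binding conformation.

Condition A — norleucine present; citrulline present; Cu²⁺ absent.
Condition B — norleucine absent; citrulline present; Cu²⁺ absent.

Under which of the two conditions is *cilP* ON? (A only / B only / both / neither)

Condition A:
Norleucine is present, so KosU is active.
No repressor is bound and KosU is active, so *oxaN* is transcribed.
So OxaN is produced and active.
Citrulline is present, so KulN is active.
With repressor OxaN bound, *velY* is not transcribed.
So VelY is not produced.
Cu²⁺ is absent, so PexM is inactive.
With no repressor bound, *cilP* is transcribed.
→ *cilP* is ON in A.
Condition B:
Norleucine is absent, so KosU is inactive.
Required activator KosU is absent, so *oxaN* is not transcribed.
So OxaN is not produced.
Citrulline is present, so KulN is active.
With repressor KulN bound, *velY* is not transcribed.
So VelY is not produced.
Cu²⁺ is absent, so PexM is inactive.
With no repressor bound, *cilP* is transcribed.
→ *cilP* is ON in B.

both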